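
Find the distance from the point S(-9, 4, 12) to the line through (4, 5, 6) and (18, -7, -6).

√85

A direction vector is d = (14, -12, -12).
AP = (-13, -1, 6), and AP × d = (84, -72, 170).
|AP × d|² = 41140 and |d|² = 484, so the distance is √(41140/484) = √85.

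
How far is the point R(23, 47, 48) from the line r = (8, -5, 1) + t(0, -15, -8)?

√514

Direction vector d = (0, -15, -8).
AP = (15, 52, 47); AP·d = -1156, |AP|² = 5138, |d|² = 289.
distance² = |AP|² − (AP·d)²/|d|² = 5138 − 1336336/289 = 514, so the distance is √514.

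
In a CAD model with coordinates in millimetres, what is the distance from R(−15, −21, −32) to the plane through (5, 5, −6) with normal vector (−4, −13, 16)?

The plane has equation n·(r − (5, 5, −6)) = 0, i.e. n·r = -181.
Then n·(−15, −21, −32) − (−181) = 2.
|n| = √(16 + 169 + 256) = 21, so the distance is |2|/21 = 2/21.

2/21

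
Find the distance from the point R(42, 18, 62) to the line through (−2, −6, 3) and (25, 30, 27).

37

A direction vector is d = (27, 36, 24).
AP = (44, 24, 59); AP·d = 3468, |AP|² = 5993, |d|² = 2601.
distance² = |AP|² − (AP·d)²/|d|² = 5993 − 12027024/2601 = 1369, so the distance is 37.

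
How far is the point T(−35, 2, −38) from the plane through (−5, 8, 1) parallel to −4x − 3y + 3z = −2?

Parallel planes share the normal n = (−4, −3, 3); since (−5, 8, 1) lies on the plane, its equation is −4x − 3y + 3z = -1.
n = (−4, −3, 3); n·P − (-1) = 21; |n| = √34; distance = 21/√34.

21/√34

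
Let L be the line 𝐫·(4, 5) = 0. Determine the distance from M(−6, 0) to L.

The normal to the line is n = (4, 5) with |n| = √41.
|n·M − 0| = |-24 − 0| = 24, so the distance is 24/√41.

24/√41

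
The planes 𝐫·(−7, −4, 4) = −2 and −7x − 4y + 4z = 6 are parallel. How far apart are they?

8/9

Both planes have normal n = (−7, −4, 4), |n| = 9. Any point on the first plane is at distance |6 − (-2)|/|n| = 8/9 from the second.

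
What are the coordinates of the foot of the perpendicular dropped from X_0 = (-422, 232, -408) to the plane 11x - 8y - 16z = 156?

The perpendicular from X_0 has direction n = (11, -8, -16): r = (-422, 232, -408) + μ(11, -8, -16).
Substitute into the plane: n·(X_0 + μn) = 156 gives 30 + 441μ = 156, so μ = 2/7.
Foot = (-422, 232, -408) + (2/7)·(11, -8, -16) = (-2932/7, 1608/7, -2888/7).

(-2932/7, 1608/7, -2888/7)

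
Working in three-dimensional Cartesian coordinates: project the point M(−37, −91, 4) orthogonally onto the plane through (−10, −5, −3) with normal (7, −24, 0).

(-58, -19, 4)

n = (7, −24, 0), |n|² = 625, and n·M − 50 = 1875.
t = 1875/625 = 3, so the foot is M − t·n = (−37, −91, 4) − 3·(7, −24, 0) = (−58, −19, 4).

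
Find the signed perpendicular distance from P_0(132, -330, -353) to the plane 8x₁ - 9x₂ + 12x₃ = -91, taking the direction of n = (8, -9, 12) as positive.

-7

n·P_0 − (-91) = -119.
|n| = 17, so the signed distance is -119/17 = -7.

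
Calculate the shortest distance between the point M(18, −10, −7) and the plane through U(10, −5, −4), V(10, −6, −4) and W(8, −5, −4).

3

UV = (0, −1, 0) and UW = (−2, 0, 0), so a normal is n = UV × UW = (0, 0, −2).
n = (0, 0, −2); n·P − 8 = 6; |n| = 2; distance = 6/2 = 3.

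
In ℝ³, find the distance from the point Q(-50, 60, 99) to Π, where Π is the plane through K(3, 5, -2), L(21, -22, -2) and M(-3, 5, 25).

5

KL = (18, -27, 0) and KM = (-6, 0, 27), so a normal is n = KL × KM = (-729, -486, -162).
n = (-729, -486, -162); n·P − (-4293) = -4455; |n| = 891; distance = 4455/891 = 5.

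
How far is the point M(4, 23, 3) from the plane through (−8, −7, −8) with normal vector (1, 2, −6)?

The plane has equation n·(r − (−8, −7, −8)) = 0, i.e. n·r = 26.
Then n·(4, 23, 3) − 26 = 6.
|n| = √(1 + 4 + 36) = √41, so the distance is |6|/√41 = 6/√41.

6/√41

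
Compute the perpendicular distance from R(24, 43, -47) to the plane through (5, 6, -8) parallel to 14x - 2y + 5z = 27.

1/5

Parallel planes share the normal n = (14, -2, 5); since (5, 6, -8) lies on the plane, its equation is 14x - 2y + 5z = 18.
d = |14·24 + (-2)·43 + 5·(-47) − 18| / √(196 + 4 + 25) = |-3| / 15 = 1/5.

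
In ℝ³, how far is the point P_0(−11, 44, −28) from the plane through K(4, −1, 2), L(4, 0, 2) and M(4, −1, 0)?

KL = (0, 1, 0) and KM = (0, 0, −2), so a normal is n = KL × KM = (−2, 0, 0).
Then n·(−11, 44, −28) − (−8) = 30.
|n| = √(4 + 0 + 0) = 2, so the distance is |30|/2 = 15.

15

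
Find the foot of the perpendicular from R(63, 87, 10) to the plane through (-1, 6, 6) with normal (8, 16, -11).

The perpendicular from R has direction n = (8, 16, -11): r = (63, 87, 10) + λ(8, 16, -11).
Substitute into the plane: n·(R + λn) = 22 gives 1786 + 441λ = 22, so λ = -4.
Foot = (63, 87, 10) + (-4)·(8, 16, -11) = (31, 23, 54).

(31, 23, 54)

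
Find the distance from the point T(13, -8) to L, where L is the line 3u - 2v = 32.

d = |3·13 + (-2)·(-8) − 32| / √(9 + 4) = |23|/√13 = 23√13/13.

23√13/13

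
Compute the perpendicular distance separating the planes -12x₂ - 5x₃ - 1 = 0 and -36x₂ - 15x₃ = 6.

1/13

Divide the second equation by 3 to match normals: -12x₂ - 5x₃ = 2.
With common normal n = (0, -12, -5) (|n| = 13), the distance is |1 − 2|/|n| = 1/13.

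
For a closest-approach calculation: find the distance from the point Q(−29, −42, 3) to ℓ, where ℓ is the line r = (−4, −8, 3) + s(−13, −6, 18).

Direction vector d = (−13, −6, 18).
AP = (−25, −34, 0), and AP × d = (−612, 450, −292).
|AP × d|² = 662308 and |d|² = 529, so the distance is √(662308/529) = √1252 = 2√313.

2√313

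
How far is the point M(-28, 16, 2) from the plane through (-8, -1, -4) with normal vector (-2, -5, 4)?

7/√5

The plane has equation n·(r − (-8, -1, -4)) = 0, i.e. n·r = 5.
Then n·(-28, 16, 2) - 5 = -21.
|n| = √(4 + 25 + 16) = 3√5, so the distance is |-21|/(3√5) = 7√5/5.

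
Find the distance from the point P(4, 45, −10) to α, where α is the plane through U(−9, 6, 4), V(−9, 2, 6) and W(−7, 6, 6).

5

UV = (0, −4, 2) and UW = (2, 0, 2), so a normal is n = UV × UW = (−8, 4, 8).
Then n·(4, 45, −10) − 128 = −60.
|n| = √(64 + 16 + 64) = 12, so the distance is |-60|/12 = 5.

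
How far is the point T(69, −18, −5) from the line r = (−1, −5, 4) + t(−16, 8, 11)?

Direction vector d = (−16, 8, 11).
AP = (70, −13, −9), and AP × d = (−71, −626, 352).
|AP × d|² = 520821 and |d|² = 441, so the distance is √(520821/441) = √1181.

√1181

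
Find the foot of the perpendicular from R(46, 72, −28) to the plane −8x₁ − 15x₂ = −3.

The perpendicular from R has direction n = (−8, −15, 0): r = (46, 72, −28) + μ(−8, −15, 0).
Substitute into the plane: n·(R + μn) = -3 gives -1448 + 289μ = -3, so μ = 5.
Foot = (46, 72, −28) + 5·(−8, −15, 0) = (6, −3, −28).

(6, -3, -28)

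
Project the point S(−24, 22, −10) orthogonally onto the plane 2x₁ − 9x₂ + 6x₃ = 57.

The perpendicular from S has direction n = (2, −9, 6): r = (−24, 22, −10) + μ(2, −9, 6).
Substitute into the plane: n·(S + μn) = 57 gives -306 + 121μ = 57, so μ = 3.
Foot = (−24, 22, −10) + 3·(2, −9, 6) = (−18, −5, 8).

(-18, -5, 8)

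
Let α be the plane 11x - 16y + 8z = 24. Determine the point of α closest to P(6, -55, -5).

n = (11, -16, 8), |n|² = 441, and n·P − 24 = 882.
t = 882/441 = 2, so the foot is P − t·n = (6, -55, -5) − 2·(11, -16, 8) = (-16, -23, -21).

(-16, -23, -21)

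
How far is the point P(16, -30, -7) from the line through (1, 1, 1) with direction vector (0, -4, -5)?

3√66

Direction vector d = (0, -4, -5).
AP = (15, -31, -8); AP·d = 164, |AP|² = 1250, |d|² = 41.
distance² = |AP|² − (AP·d)²/|d|² = 1250 − 26896/41 = 594, so the distance is 3√66.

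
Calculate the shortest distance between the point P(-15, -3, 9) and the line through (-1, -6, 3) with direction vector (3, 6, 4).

√241

Direction vector d = (3, 6, 4).
AP = (-14, 3, 6); AP·d = 0, |AP|² = 241, |d|² = 61.
distance² = |AP|² − (AP·d)²/|d|² = 241 − 0/61 = 241, so the distance is √241.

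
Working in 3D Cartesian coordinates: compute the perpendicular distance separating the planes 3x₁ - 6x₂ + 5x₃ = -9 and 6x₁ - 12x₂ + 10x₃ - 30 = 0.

24/√70

Divide the second equation by 2 to match normals: 3x₁ - 6x₂ + 5x₃ = 15.
With common normal n = (3, -6, 5) (|n| = √70), the distance is |(-9) − 15|/|n| = 24/√70.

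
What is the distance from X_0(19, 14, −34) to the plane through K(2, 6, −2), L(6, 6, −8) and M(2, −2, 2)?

KL = (4, 0, −6) and KM = (0, −8, 4), so a normal is n = KL × KM = (−48, −16, −32).
Then n·(19, 14, −34) − (−128) = 80.
|n| = √(2304 + 256 + 1024) = 16√14, so the distance is |80|/(16√14) = 5/√14.

5/√14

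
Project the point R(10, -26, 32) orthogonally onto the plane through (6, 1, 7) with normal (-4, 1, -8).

n = (-4, 1, -8), |n|² = 81, and n·R − (-79) = -243.
t = -243/81 = -3, so the foot is R − t·n = (10, -26, 32) − (-3)·(-4, 1, -8) = (-2, -23, 8).

(-2, -23, 8)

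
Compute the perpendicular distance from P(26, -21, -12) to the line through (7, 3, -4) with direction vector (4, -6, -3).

Direction vector d = (4, -6, -3).
AP = (19, -24, -8); AP·d = 244, |AP|² = 1001, |d|² = 61.
distance² = |AP|² − (AP·d)²/|d|² = 1001 − 59536/61 = 25, so the distance is 5.

5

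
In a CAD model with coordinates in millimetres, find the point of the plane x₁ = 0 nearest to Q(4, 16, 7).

(0, 16, 7)

The perpendicular from Q has direction n = (1, 0, 0): r = (4, 16, 7) + λ(1, 0, 0).
Substitute into the plane: n·(Q + λn) = 0 gives 4 + 1λ = 0, so λ = -4.
Foot = (4, 16, 7) + (-4)·(1, 0, 0) = (0, 16, 7).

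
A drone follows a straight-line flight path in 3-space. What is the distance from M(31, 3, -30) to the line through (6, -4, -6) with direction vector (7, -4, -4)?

Direction vector d = (7, -4, -4).
AP = (25, 7, -24); AP·d = 243, |AP|² = 1250, |d|² = 81.
distance² = |AP|² − (AP·d)²/|d|² = 1250 − 59049/81 = 521, so the distance is √521.

√521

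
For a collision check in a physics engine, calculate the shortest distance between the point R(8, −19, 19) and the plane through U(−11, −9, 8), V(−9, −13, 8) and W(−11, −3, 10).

UV = (2, −4, 0) and UW = (0, 6, 2), so a normal is n = UV × UW = (−8, −4, 12).
Then n·(8, −19, 19) − 220 = 20.
|n| = √(64 + 16 + 144) = 4√14, so the distance is |20|/(4√14) = 5/√14.

5√14/14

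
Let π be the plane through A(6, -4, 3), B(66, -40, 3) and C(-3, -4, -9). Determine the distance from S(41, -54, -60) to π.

13/25

AB = (60, -36, 0) and AC = (-9, 0, -12), so a normal is n = AB × AC = (432, 720, -324).
d = |432·41 + 720·(-54) + (-324)·(-60) − (-1260)| / √(186624 + 518400 + 104976) = |-468| / 900 = 13/25.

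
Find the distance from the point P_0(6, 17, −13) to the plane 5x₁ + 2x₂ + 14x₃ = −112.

2/5

Normal vector n = (5, 2, 14), and n·(6, 17, −13) − (−112) = −6.
|n| = √(25 + 4 + 196) = 15, so the distance is |-6|/15 = 2/5.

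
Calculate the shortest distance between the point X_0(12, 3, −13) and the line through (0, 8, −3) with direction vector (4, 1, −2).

Direction vector d = (4, 1, −2).
AP = (12, −5, −10); AP·d = 63, |AP|² = 269, |d|² = 21.
distance² = |AP|² − (AP·d)²/|d|² = 269 − 3969/21 = 80, so the distance is 4√5.

4√5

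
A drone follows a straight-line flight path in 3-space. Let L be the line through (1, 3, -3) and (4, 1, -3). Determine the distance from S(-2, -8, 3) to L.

3√17

A direction vector is d = (3, -2, 0).
AP = (-3, -11, 6), and AP × d = (12, 18, 39).
|AP × d|² = 1989 and |d|² = 13, so the distance is √(1989/13) = √153 = 3√17.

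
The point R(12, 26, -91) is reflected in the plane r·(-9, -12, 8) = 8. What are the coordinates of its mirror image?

(-60, -70, -27)

n = (-9, -12, 8), |n|² = 289, n·R − 8 = -1156, so t = -1156/289 = -4.
Foot F = R − (-4)·n = (-24, -22, -59); the reflection is 2F − R = (-60, -70, -27).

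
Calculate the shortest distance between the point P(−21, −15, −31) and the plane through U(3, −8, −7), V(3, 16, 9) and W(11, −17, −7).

UV = (0, 24, 16) and UW = (8, −9, 0), so a normal is n = UV × UW = (144, 128, −192).
Then n·(−21, −15, −31) − 752 = 256.
|n| = √(20736 + 16384 + 36864) = 272, so the distance is |256|/272 = 16/17.

16/17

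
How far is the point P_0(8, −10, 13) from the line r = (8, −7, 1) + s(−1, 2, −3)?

3√3

Direction vector d = (−1, 2, −3).
AP = (0, −3, 12); AP·d = -42, |AP|² = 153, |d|² = 14.
distance² = |AP|² − (AP·d)²/|d|² = 153 − 1764/14 = 27, so the distance is 3√3.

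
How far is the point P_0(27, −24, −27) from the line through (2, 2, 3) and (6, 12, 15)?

3√129

A direction vector is d = (4, 10, 12).
AP = (25, −26, −30), and AP × d = (−12, −420, 354).
|AP × d|² = 301860 and |d|² = 260, so the distance is √(301860/260) = √1161 = 3√129.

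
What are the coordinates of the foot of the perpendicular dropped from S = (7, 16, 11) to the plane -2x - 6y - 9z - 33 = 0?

(3, 4, -7)

n = (-2, -6, -9), |n|² = 121, and n·S − 33 = -242.
t = -242/121 = -2, so the foot is S − t·n = (7, 16, 11) − (-2)·(-2, -6, -9) = (3, 4, -7).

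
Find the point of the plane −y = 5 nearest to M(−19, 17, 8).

The perpendicular from M has direction n = (0, −1, 0): r = (−19, 17, 8) + μ(0, −1, 0).
Substitute into the plane: n·(M + μn) = 5 gives -17 + 1μ = 5, so μ = 22.
Foot = (−19, 17, 8) + 22·(0, −1, 0) = (−19, −5, 8).

(-19, -5, 8)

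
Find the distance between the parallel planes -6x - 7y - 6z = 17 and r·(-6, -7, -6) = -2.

19/11

With common normal n = (-6, -7, -6) (|n| = 11), the distance is |17 − (-2)|/|n| = 19/11.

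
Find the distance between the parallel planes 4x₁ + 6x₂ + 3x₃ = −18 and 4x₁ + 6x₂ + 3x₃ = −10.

Both planes have normal n = (4, 6, 3), |n| = √61. Any point on the first plane is at distance |(-10) − (-18)|/|n| = 8/√61 from the second.

8/√61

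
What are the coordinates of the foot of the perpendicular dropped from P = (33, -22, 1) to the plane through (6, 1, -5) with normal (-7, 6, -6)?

(12, -4, -17)

n = (-7, 6, -6), |n|² = 121, and n·P − (-6) = -363.
t = -363/121 = -3, so the foot is P − t·n = (33, -22, 1) − (-3)·(-7, 6, -6) = (12, -4, -17).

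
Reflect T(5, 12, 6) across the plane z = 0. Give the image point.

(5, 12, -6)

With n = (0, 0, 1), the signed offset is (n·T − 0)/|n|² = 6/1 = 6.
T' = T − 2t·n = (5, 12, 6) − 12·(0, 0, 1) = (5, 12, -6).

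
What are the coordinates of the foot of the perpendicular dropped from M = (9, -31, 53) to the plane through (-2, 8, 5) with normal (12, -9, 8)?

n = (12, -9, 8), |n|² = 289, and n·M − (-56) = 867.
t = 867/289 = 3, so the foot is M − t·n = (9, -31, 53) − 3·(12, -9, 8) = (-27, -4, 29).

(-27, -4, 29)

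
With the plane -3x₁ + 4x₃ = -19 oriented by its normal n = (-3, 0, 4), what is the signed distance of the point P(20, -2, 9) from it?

n·P − (-19) = -5.
|n| = 5, so the signed distance is -5/5 = -1.

-1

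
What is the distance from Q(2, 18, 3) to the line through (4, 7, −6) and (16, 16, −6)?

A direction vector is d = (12, 9, 0).
AP = (−2, 11, 9); AP·d = 75, |AP|² = 206, |d|² = 225.
distance² = |AP|² − (AP·d)²/|d|² = 206 − 5625/225 = 181, so the distance is √181.

√181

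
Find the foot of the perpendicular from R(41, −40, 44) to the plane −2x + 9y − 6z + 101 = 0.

(31, 5, 14)

n = (−2, 9, −6), |n|² = 121, and n·R − (-101) = -605.
t = -605/121 = -5, so the foot is R − t·n = (41, −40, 44) − (-5)·(−2, 9, −6) = (31, 5, 14).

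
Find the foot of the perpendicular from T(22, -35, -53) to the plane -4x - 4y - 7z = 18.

(42, -15, -18)

n = (-4, -4, -7), |n|² = 81, and n·T − 18 = 405.
t = 405/81 = 5, so the foot is T − t·n = (22, -35, -53) − 5·(-4, -4, -7) = (42, -15, -18).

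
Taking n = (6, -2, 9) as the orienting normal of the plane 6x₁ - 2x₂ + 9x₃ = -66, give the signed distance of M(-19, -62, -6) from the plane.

n·M − (-66) = 22.
|n| = 11, so the signed distance is 22/11 = 2.

2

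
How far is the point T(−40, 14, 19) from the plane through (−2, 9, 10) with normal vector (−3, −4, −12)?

The plane has equation n·(r − (−2, 9, 10)) = 0, i.e. n·r = -150.
n = (−3, −4, −12); n·P − (-150) = -14; |n| = 13; distance = 14/13.

14/13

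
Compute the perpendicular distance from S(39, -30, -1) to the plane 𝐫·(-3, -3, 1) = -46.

n = (-3, -3, 1); n·P − (-46) = 18; |n| = √19; distance = 18/√19 = 18√19/19.

18/√19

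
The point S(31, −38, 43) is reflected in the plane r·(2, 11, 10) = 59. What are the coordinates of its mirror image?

With n = (2, 11, 10), the signed offset is (n·S − 59)/|n|² = 15/225 = 1/15.
S' = S − 2t·n = (31, −38, 43) − (2/15)·(2, 11, 10) = (461/15, −592/15, 125/3).

(461/15, -592/15, 125/3)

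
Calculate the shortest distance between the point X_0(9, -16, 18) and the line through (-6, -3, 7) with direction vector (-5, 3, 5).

Direction vector d = (-5, 3, 5).
AP = (15, -13, 11); AP·d = -59, |AP|² = 515, |d|² = 59.
distance² = |AP|² − (AP·d)²/|d|² = 515 − 3481/59 = 456, so the distance is 2√114.

2√114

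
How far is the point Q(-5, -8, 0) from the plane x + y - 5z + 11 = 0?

d = |1·(-5) + 1·(-8) + (-5)·0 − (-11)| / √(1 + 1 + 25) = |-2| / (3√3) = 2√3/9.

2/(3√3)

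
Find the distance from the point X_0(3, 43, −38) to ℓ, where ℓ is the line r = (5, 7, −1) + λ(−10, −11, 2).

√1769

Direction vector d = (−10, −11, 2).
AP = (−2, 36, −37), and AP × d = (−335, 374, 382).
|AP × d|² = 398025 and |d|² = 225, so the distance is √(398025/225) = √1769.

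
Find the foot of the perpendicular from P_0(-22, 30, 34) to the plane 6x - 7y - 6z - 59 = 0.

(8, -5, 4)

n = (6, -7, -6), |n|² = 121, and n·P_0 − 59 = -605.
t = -605/121 = -5, so the foot is P_0 − t·n = (-22, 30, 34) − (-5)·(6, -7, -6) = (8, -5, 4).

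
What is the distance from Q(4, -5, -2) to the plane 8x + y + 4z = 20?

1/9

Normal vector n = (8, 1, 4), and n·(4, -5, -2) - 20 = -1.
|n| = √(64 + 1 + 16) = 9, so the distance is |-1|/9 = 1/9.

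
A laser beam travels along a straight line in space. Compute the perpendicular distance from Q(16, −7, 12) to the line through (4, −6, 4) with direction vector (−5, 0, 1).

√105

Direction vector d = (−5, 0, 1).
AP = (12, −1, 8), and AP × d = (−1, −52, −5).
|AP × d|² = 2730 and |d|² = 26, so the distance is √(2730/26) = √105.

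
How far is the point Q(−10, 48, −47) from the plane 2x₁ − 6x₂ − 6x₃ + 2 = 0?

d = |2·(-10) + (-6)·48 + (-6)·(-47) − (-2)| / √(4 + 36 + 36) = |-24| / (2√19) = 12√19/19.

12√19/19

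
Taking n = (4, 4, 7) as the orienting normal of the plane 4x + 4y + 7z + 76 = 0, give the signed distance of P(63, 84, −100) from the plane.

-4

n·P − (-76) = -36.
|n| = 9, so the signed distance is -36/9 = -4.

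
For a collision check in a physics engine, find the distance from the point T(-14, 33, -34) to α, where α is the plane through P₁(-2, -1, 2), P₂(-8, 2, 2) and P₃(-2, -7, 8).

16/3

P₁P₂ = (-6, 3, 0) and P₁P₃ = (0, -6, 6), so a normal is n = P₁P₂ × P₁P₃ = (18, 36, 36).
d = |18·(-14) + 36·33 + 36·(-34) − 0| / √(324 + 1296 + 1296) = |-288| / 54 = 16/3.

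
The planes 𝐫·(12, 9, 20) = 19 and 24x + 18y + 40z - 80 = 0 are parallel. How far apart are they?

Divide the second equation by 2 to match normals: 12x + 9y + 20z = 40.
With common normal n = (12, 9, 20) (|n| = 25), the distance is |19 − 40|/|n| = 21/25.

21/25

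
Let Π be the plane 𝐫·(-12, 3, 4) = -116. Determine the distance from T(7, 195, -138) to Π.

Normal vector n = (-12, 3, 4), and n·(7, 195, -138) - (-116) = 65.
|n| = √(144 + 9 + 16) = 13, so the distance is |65|/13 = 5.

5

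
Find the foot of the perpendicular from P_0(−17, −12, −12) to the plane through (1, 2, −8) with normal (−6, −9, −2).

(-5, 6, -8)

n = (−6, −9, −2), |n|² = 121, and n·P_0 − (-8) = 242.
t = 242/121 = 2, so the foot is P_0 − t·n = (−17, −12, −12) − 2·(−6, −9, −2) = (−5, 6, −8).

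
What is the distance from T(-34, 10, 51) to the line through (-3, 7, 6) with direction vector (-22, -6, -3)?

3√274

Direction vector d = (-22, -6, -3).
AP = (-31, 3, 45), and AP × d = (261, -1083, 252).
|AP × d|² = 1304514 and |d|² = 529, so the distance is √(1304514/529) = √2466 = 3√274.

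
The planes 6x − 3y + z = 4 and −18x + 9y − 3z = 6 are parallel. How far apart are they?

Divide the second equation by -3 to match normals: 6x − 3y + z = -2.
Both planes have normal n = (6, −3, 1), |n| = √46. Any point on the first plane is at distance |(-2) − 4|/|n| = 6/√46 = 3√46/23 from the second.

6/√46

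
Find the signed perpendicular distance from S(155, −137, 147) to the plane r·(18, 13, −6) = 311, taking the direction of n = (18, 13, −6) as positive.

-8

n·S − 311 = -184.
|n| = 23, so the signed distance is -184/23 = -8.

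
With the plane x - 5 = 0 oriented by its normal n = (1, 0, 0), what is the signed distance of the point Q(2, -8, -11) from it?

n·Q − 5 = -3.
|n| = 1, so the signed distance is -3/1 = -3.

-3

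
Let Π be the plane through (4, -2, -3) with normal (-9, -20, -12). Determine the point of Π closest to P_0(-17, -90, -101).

n = (-9, -20, -12), |n|² = 625, and n·P_0 − 40 = 3125.
t = 3125/625 = 5, so the foot is P_0 − t·n = (-17, -90, -101) − 5·(-9, -20, -12) = (28, 10, -41).

(28, 10, -41)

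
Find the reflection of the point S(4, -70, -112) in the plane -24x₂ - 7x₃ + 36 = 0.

(4, 122, -56)

With n = (0, -24, -7), the signed offset is (n·S − (-36))/|n|² = 2500/625 = 4.
S' = S − 2t·n = (4, -70, -112) − 8·(0, -24, -7) = (4, 122, -56).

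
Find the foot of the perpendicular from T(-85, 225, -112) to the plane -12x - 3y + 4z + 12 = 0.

The perpendicular from T has direction n = (-12, -3, 4): r = (-85, 225, -112) + t(-12, -3, 4).
Substitute into the plane: n·(T + tn) = -12 gives -103 + 169t = -12, so t = 7/13.
Foot = (-85, 225, -112) + (7/13)·(-12, -3, 4) = (-1189/13, 2904/13, -1428/13).

(-1189/13, 2904/13, -1428/13)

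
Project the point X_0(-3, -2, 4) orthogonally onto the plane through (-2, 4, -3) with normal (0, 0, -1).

(-3, -2, -3)

n = (0, 0, -1), |n|² = 1, and n·X_0 − 3 = -7.
t = -7/1 = -7, so the foot is X_0 − t·n = (-3, -2, 4) − (-7)·(0, 0, -1) = (-3, -2, -3).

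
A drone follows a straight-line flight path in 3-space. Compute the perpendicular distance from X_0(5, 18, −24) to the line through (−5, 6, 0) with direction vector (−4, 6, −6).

6√13

Direction vector d = (−4, 6, −6).
AP = (10, 12, −24), and AP × d = (72, 156, 108).
|AP × d|² = 41184 and |d|² = 88, so the distance is √(41184/88) = √468 = 6√13.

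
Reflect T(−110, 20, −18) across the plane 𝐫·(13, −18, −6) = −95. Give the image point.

With n = (13, −18, −6), the signed offset is (n·T − (-95))/|n|² = -1587/529 = -3.
T' = T − 2t·n = (−110, 20, −18) − (-6)·(13, −18, −6) = (−32, −88, −54).

(-32, -88, -54)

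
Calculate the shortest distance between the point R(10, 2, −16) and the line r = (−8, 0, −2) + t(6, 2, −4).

Direction vector d = (6, 2, −4).
AP = (18, 2, −14), and AP × d = (20, −12, 24).
|AP × d|² = 1120 and |d|² = 56, so the distance is √(1120/56) = √20 = 2√5.

2√5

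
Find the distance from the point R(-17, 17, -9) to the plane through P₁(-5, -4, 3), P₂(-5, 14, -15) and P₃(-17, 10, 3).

30/11

P₁P₂ = (0, 18, -18) and P₁P₃ = (-12, 14, 0), so a normal is n = P₁P₂ × P₁P₃ = (252, 216, 216).
Then n·(-17, 17, -9) - (-1476) = -1080.
|n| = √(63504 + 46656 + 46656) = 396, so the distance is |-1080|/396 = 30/11.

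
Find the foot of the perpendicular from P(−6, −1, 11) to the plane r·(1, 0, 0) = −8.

n = (1, 0, 0), |n|² = 1, and n·P − (-8) = 2.
t = 2/1 = 2, so the foot is P − t·n = (−6, −1, 11) − 2·(1, 0, 0) = (−8, −1, 11).

(-8, -1, 11)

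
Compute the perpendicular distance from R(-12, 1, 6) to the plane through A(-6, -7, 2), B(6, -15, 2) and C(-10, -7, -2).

AB = (12, -8, 0) and AC = (-4, 0, -4), so a normal is n = AB × AC = (32, 48, -32).
d = |32·(-12) + 48·1 + (-32)·6 − (-592)| / √(1024 + 2304 + 1024) = |64| / (16√17) = 4/√17.

4/√17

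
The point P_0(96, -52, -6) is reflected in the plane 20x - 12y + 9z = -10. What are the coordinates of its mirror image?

With n = (20, -12, 9), the signed offset is (n·P_0 − (-10))/|n|² = 2500/625 = 4.
P_0' = P_0 − 2t·n = (96, -52, -6) − 8·(20, -12, 9) = (-64, 44, -78).

(-64, 44, -78)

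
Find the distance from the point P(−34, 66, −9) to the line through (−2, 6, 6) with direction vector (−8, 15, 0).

15

Direction vector d = (−8, 15, 0).
AP = (−32, 60, −15); AP·d = 1156, |AP|² = 4849, |d|² = 289.
distance² = |AP|² − (AP·d)²/|d|² = 4849 − 1336336/289 = 225, so the distance is 15.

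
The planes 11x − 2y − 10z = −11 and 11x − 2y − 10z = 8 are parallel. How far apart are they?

19/15

With common normal n = (11, −2, −10) (|n| = 15), the distance is |(-11) − 8|/|n| = 19/15.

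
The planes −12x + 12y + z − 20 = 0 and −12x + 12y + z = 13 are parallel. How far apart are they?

Both planes have normal n = (−12, 12, 1), |n| = 17. Any point on the first plane is at distance |13 − 20|/|n| = 7/17 from the second.

7/17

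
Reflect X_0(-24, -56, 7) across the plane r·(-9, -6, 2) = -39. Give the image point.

(66, 4, -13)

n = (-9, -6, 2), |n|² = 121, n·X_0 − (-39) = 605, so t = 605/121 = 5.
Foot F = X_0 − 5·n = (21, -26, -3); the reflection is 2F − X_0 = (66, 4, -13).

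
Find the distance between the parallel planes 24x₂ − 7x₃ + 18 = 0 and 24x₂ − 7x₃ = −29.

Both planes have normal n = (0, 24, −7), |n| = 25. Any point on the first plane is at distance |(-29) − (-18)|/|n| = 11/25 from the second.

11/25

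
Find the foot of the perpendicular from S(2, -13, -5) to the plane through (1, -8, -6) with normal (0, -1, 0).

(2, -8, -5)

n = (0, -1, 0), |n|² = 1, and n·S − 8 = 5.
t = 5/1 = 5, so the foot is S − t·n = (2, -13, -5) − 5·(0, -1, 0) = (2, -8, -5).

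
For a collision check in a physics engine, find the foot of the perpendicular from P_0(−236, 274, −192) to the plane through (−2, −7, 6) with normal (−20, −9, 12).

The perpendicular from P_0 has direction n = (−20, −9, 12): r = (−236, 274, −192) + λ(−20, −9, 12).
Substitute into the plane: n·(P_0 + λn) = 175 gives -50 + 625λ = 175, so λ = 9/25.
Foot = (−236, 274, −192) + (9/25)·(−20, −9, 12) = (−1216/5, 6769/25, −4692/25).

(-1216/5, 6769/25, -4692/25)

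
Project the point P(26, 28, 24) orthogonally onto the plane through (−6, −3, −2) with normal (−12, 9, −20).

The perpendicular from P has direction n = (−12, 9, −20): r = (26, 28, 24) + t(−12, 9, −20).
Substitute into the plane: n·(P + tn) = 85 gives -540 + 625t = 85, so t = 1.
Foot = (26, 28, 24) + 1·(−12, 9, −20) = (14, 37, 4).

(14, 37, 4)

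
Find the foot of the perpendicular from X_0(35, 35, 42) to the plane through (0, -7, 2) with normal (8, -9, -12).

(51, 17, 18)

The perpendicular from X_0 has direction n = (8, -9, -12): r = (35, 35, 42) + t(8, -9, -12).
Substitute into the plane: n·(X_0 + tn) = 39 gives -539 + 289t = 39, so t = 2.
Foot = (35, 35, 42) + 2·(8, -9, -12) = (51, 17, 18).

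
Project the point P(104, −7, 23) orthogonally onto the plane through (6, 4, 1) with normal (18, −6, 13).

n = (18, −6, 13), |n|² = 529, and n·P − 97 = 2116.
t = 2116/529 = 4, so the foot is P − t·n = (104, −7, 23) − 4·(18, −6, 13) = (32, 17, −29).

(32, 17, -29)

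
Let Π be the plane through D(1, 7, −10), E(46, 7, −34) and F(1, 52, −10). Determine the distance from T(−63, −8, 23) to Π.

DE = (45, 0, −24) and DF = (0, 45, 0), so a normal is n = DE × DF = (1080, 0, 2025).
n = (1080, 0, 2025); n·P − (-19170) = -2295; |n| = 2295; distance = 2295/2295 = 1.

1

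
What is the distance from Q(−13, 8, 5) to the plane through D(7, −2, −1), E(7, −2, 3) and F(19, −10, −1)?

10/√13

DE = (0, 0, 4) and DF = (12, −8, 0), so a normal is n = DE × DF = (32, 48, 0).
Then n·(−13, 8, 5) − 128 = −160.
|n| = √(1024 + 2304 + 0) = 16√13, so the distance is |-160|/(16√13) = 10/√13.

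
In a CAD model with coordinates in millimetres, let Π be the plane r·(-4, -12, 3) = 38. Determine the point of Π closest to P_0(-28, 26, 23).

(-32, 14, 26)

n = (-4, -12, 3), |n|² = 169, and n·P_0 − 38 = -169.
t = -169/169 = -1, so the foot is P_0 − t·n = (-28, 26, 23) − (-1)·(-4, -12, 3) = (-32, 14, 26).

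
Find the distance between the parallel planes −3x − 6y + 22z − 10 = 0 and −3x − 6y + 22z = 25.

15/23

With common normal n = (−3, −6, 22) (|n| = 23), the distance is |10 − 25|/|n| = 15/23.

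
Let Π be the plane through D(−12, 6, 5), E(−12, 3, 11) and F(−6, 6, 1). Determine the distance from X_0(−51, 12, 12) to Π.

DE = (0, −3, 6) and DF = (6, 0, −4), so a normal is n = DE × DF = (12, 36, 18).
Then n·(−51, 12, 12) − 162 = −126.
|n| = √(144 + 1296 + 324) = 42, so the distance is |-126|/42 = 3.

3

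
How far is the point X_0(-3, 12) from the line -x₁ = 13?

10

d = |(-1)·(-3) + 0·12 − 13| / √(1 + 0) = |-10|/1 = 10.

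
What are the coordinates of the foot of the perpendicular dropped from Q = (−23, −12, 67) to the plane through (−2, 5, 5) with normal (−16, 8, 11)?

The perpendicular from Q has direction n = (−16, 8, 11): r = (−23, −12, 67) + λ(−16, 8, 11).
Substitute into the plane: n·(Q + λn) = 127 gives 1009 + 441λ = 127, so λ = -2.
Foot = (−23, −12, 67) + (-2)·(−16, 8, 11) = (9, −28, 45).

(9, -28, 45)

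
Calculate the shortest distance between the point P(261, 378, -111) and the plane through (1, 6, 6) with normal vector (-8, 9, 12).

8

The plane has equation n·(r − (1, 6, 6)) = 0, i.e. n·r = 118.
n = (-8, 9, 12); n·P − 118 = -136; |n| = 17; distance = 136/17 = 8.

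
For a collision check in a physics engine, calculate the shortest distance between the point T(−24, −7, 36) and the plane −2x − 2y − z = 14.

4

Normal vector n = (−2, −2, −1), and n·(−24, −7, 36) − 14 = 12.
|n| = √(4 + 4 + 1) = 3, so the distance is |12|/3 = 4.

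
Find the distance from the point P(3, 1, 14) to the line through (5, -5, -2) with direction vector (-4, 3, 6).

Direction vector d = (-4, 3, 6).
AP = (-2, 6, 16); AP·d = 122, |AP|² = 296, |d|² = 61.
distance² = |AP|² − (AP·d)²/|d|² = 296 − 14884/61 = 52, so the distance is 2√13.

2√13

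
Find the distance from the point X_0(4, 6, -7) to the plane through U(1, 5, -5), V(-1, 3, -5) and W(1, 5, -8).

UV = (-2, -2, 0) and UW = (0, 0, -3), so a normal is n = UV × UW = (6, -6, 0).
Then n·(4, 6, -7) - (-24) = 12.
|n| = √(36 + 36 + 0) = 6√2, so the distance is |12|/(6√2) = √2.

√2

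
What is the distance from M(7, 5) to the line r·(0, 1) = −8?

The normal to the line is n = (0, 1) with |n| = 1.
|n·M − (-8)| = |5 − (-8)| = 13, so the distance is 13/1 = 13.

13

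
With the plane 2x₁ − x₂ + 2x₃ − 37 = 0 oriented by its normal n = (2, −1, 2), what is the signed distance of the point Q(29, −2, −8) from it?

7/3

n·Q − 37 = 7.
|n| = 3, so the signed distance is 7/3.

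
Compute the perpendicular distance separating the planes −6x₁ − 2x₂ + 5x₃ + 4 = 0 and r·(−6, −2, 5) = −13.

With common normal n = (−6, −2, 5) (|n| = √65), the distance is |(-4) − (-13)|/|n| = 9/√65.

9√65/65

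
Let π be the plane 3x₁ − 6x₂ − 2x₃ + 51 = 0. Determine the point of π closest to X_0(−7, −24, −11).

The perpendicular from X_0 has direction n = (3, −6, −2): r = (−7, −24, −11) + μ(3, −6, −2).
Substitute into the plane: n·(X_0 + μn) = -51 gives 145 + 49μ = -51, so μ = -4.
Foot = (−7, −24, −11) + (-4)·(3, −6, −2) = (−19, 0, −3).

(-19, 0, -3)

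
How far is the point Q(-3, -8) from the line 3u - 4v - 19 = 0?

4/5

d = |3·(-3) + (-4)·(-8) − 19| / √(9 + 16) = |4|/5 = 4/5.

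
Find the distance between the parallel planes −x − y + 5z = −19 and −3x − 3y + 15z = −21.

4/√3

Divide the second equation by 3 to match normals: −x − y + 5z = -7.
With common normal n = (−1, −1, 5) (|n| = 3√3), the distance is |(-19) − (-7)|/|n| = 12/(3√3) = 4√3/3.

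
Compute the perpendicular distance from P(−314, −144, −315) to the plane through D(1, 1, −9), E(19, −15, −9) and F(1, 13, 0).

DE = (18, −16, 0) and DF = (0, 12, 9), so a normal is n = DE × DF = (−144, −162, 216).
d = |(-144)·(-314) + (-162)·(-144) + 216·(-315) − (-2250)| / √(20736 + 26244 + 46656) = |2754| / 306 = 9.

9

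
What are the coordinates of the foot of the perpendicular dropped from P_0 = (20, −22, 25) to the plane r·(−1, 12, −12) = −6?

The perpendicular from P_0 has direction n = (−1, 12, −12): r = (20, −22, 25) + λ(−1, 12, −12).
Substitute into the plane: n·(P_0 + λn) = -6 gives -584 + 289λ = -6, so λ = 2.
Foot = (20, −22, 25) + 2·(−1, 12, −12) = (18, 2, 1).

(18, 2, 1)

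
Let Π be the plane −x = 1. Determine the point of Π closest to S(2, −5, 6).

(-1, -5, 6)

n = (−1, 0, 0), |n|² = 1, and n·S − 1 = -3.
t = -3/1 = -3, so the foot is S − t·n = (2, −5, 6) − (-3)·(−1, 0, 0) = (−1, −5, 6).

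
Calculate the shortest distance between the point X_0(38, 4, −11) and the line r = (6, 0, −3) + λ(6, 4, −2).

4√13

Direction vector d = (6, 4, −2).
AP = (32, 4, −8), and AP × d = (24, 16, 104).
|AP × d|² = 11648 and |d|² = 56, so the distance is √(11648/56) = √208 = 4√13.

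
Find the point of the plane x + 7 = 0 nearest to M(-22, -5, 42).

The perpendicular from M has direction n = (1, 0, 0): r = (-22, -5, 42) + μ(1, 0, 0).
Substitute into the plane: n·(M + μn) = -7 gives -22 + 1μ = -7, so μ = 15.
Foot = (-22, -5, 42) + 15·(1, 0, 0) = (-7, -5, 42).

(-7, -5, 42)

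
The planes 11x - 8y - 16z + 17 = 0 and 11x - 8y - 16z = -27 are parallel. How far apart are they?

With common normal n = (11, -8, -16) (|n| = 21), the distance is |(-17) − (-27)|/|n| = 10/21.

10/21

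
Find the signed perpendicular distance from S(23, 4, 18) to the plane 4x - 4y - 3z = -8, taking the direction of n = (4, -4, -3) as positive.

30√41/41

n·S − (-8) = 30.
|n| = √41, so the signed distance is 30√41/41.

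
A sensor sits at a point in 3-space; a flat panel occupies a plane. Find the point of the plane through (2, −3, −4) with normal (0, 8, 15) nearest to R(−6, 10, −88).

The perpendicular from R has direction n = (0, 8, 15): r = (−6, 10, −88) + μ(0, 8, 15).
Substitute into the plane: n·(R + μn) = -84 gives -1240 + 289μ = -84, so μ = 4.
Foot = (−6, 10, −88) + 4·(0, 8, 15) = (−6, 42, −28).

(-6, 42, -28)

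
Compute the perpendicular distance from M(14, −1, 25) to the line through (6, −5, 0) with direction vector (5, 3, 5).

√174

Direction vector d = (5, 3, 5).
AP = (8, 4, 25); AP·d = 177, |AP|² = 705, |d|² = 59.
distance² = |AP|² − (AP·d)²/|d|² = 705 − 31329/59 = 174, so the distance is √174.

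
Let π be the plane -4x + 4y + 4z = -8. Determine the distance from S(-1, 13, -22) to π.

n = (-4, 4, 4); n·P − (-8) = -24; |n| = 4√3; distance = 24/(4√3) = 2√3.

2√3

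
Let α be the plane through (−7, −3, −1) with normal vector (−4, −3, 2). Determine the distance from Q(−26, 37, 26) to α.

10/√29

The plane has equation n·(r − (−7, −3, −1)) = 0, i.e. n·r = 35.
Then n·(−26, 37, 26) − 35 = 10.
|n| = √(16 + 9 + 4) = √29, so the distance is |10|/√29 = 10/√29.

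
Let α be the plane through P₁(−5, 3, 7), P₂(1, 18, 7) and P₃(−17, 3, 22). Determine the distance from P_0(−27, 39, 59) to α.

26√5/15

P₁P₂ = (6, 15, 0) and P₁P₃ = (−12, 0, 15), so a normal is n = P₁P₂ × P₁P₃ = (225, −90, 180).
Then n·(−27, 39, 59) − (−135) = 1170.
|n| = √(50625 + 8100 + 32400) = 135√5, so the distance is |1170|/(135√5) = 26/(3√5).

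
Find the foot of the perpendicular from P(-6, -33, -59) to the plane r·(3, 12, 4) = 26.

(6, 15, -43)

The perpendicular from P has direction n = (3, 12, 4): r = (-6, -33, -59) + λ(3, 12, 4).
Substitute into the plane: n·(P + λn) = 26 gives -650 + 169λ = 26, so λ = 4.
Foot = (-6, -33, -59) + 4·(3, 12, 4) = (6, 15, -43).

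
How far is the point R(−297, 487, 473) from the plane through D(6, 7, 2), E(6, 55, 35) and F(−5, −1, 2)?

DE = (0, 48, 33) and DF = (−11, −8, 0), so a normal is n = DE × DF = (264, −363, 528).
Then n·(−297, 487, 473) − 99 = −5544.
|n| = √(69696 + 131769 + 278784) = 693, so the distance is |-5544|/693 = 8.

8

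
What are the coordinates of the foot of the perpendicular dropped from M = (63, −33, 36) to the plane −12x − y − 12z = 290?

The perpendicular from M has direction n = (−12, −1, −12): r = (63, −33, 36) + t(−12, −1, −12).
Substitute into the plane: n·(M + tn) = 290 gives -1155 + 289t = 290, so t = 5.
Foot = (63, −33, 36) + 5·(−12, −1, −12) = (3, −38, −24).

(3, -38, -24)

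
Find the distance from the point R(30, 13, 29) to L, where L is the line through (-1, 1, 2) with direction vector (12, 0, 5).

Direction vector d = (12, 0, 5).
AP = (31, 12, 27), and AP × d = (60, 169, -144).
|AP × d|² = 52897 and |d|² = 169, so the distance is √(52897/169) = √313.

√313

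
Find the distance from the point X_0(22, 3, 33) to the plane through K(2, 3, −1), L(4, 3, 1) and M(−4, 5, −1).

14√11/11

KL = (2, 0, 2) and KM = (−6, 2, 0), so a normal is n = KL × KM = (−4, −12, 4).
Then n·(22, 3, 33) − (−48) = 56.
|n| = √(16 + 144 + 16) = 4√11, so the distance is |56|/(4√11) = 14√11/11.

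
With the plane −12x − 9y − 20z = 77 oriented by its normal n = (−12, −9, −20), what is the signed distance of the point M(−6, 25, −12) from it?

n·M − 77 = 10.
|n| = 25, so the signed distance is 10/25 = 2/5.

2/5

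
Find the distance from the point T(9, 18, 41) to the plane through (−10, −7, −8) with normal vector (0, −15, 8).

The plane has equation n·(r − (−10, −7, −8)) = 0, i.e. n·r = 41.
Then n·(9, 18, 41) − 41 = 17.
|n| = √(0 + 225 + 64) = 17, so the distance is |17|/17 = 1.

1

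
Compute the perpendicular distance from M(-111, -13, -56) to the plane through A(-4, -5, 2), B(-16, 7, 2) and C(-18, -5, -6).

AB = (-12, 12, 0) and AC = (-14, 0, -8), so a normal is n = AB × AC = (-96, -96, 168).
n = (-96, -96, 168); n·P − 1200 = 1296; |n| = 216; distance = 1296/216 = 6.

6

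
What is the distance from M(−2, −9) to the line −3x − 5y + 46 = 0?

97√34/34

d = |(-3)·(-2) + (-5)·(-9) − (-46)| / √(9 + 25) = |97|/√34 = 97√34/34.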